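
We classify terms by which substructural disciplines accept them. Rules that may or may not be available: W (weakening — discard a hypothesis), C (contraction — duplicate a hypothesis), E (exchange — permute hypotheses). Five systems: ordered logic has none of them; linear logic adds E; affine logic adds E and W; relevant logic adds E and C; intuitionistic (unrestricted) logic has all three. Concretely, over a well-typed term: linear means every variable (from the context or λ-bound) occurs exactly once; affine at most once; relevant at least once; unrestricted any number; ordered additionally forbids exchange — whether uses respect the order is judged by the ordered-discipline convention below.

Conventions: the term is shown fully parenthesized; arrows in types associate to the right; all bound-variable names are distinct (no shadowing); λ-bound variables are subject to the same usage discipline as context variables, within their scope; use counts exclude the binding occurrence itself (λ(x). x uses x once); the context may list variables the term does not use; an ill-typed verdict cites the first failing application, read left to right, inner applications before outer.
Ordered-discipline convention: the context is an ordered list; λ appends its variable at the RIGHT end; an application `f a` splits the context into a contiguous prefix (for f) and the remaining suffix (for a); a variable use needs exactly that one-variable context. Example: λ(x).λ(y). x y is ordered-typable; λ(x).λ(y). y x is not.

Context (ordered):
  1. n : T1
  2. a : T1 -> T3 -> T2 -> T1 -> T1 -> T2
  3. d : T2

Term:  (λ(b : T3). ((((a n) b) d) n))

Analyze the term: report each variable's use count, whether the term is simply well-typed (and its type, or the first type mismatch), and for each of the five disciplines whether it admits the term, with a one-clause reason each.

variable uses: n ×2; a ×1; d ×1; b (λ-bound) ×1
uses in reading order: a, n, b, d, n
typing: ✓ — T3 -> T1 -> T2
ordered ✗ (n ×2 used more than once (contraction))
linear ✗ (n ×2 used more than once (contraction))
affine ✗ (n ×2 used more than once (contraction))
relevant ✓ (every one of n, a, d, b appears)
unrestricted ✓ (typability at T3 -> T1 -> T2 is all that's needed)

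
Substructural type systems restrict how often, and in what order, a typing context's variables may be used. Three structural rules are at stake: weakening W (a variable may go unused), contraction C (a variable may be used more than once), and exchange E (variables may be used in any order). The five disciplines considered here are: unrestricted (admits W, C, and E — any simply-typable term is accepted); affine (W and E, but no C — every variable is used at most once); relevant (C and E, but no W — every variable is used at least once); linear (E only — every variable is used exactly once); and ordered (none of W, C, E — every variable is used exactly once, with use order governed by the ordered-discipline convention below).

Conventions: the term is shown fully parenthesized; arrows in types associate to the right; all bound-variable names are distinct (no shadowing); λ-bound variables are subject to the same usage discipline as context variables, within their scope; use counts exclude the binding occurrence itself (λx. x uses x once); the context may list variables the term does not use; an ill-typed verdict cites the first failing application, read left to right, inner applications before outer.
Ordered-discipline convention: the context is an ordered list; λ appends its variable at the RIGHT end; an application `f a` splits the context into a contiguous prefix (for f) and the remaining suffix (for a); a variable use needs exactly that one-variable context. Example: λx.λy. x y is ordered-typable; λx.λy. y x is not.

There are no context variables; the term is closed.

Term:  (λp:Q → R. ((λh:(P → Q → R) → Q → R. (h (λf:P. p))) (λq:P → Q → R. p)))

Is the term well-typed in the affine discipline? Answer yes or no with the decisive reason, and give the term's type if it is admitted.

no — uses contraction: p ×2
variable uses: p (λ-bound): 2×; h (λ-bound): 1×; f (λ-bound): 0×; q (λ-bound): 0×
use order (left to right): h, p, p
typing: ✓ — (Q → R) → Q → R
all disciplines: ordered ✗; linear ✗; affine ✗; relevant ✗; unrestricted ✓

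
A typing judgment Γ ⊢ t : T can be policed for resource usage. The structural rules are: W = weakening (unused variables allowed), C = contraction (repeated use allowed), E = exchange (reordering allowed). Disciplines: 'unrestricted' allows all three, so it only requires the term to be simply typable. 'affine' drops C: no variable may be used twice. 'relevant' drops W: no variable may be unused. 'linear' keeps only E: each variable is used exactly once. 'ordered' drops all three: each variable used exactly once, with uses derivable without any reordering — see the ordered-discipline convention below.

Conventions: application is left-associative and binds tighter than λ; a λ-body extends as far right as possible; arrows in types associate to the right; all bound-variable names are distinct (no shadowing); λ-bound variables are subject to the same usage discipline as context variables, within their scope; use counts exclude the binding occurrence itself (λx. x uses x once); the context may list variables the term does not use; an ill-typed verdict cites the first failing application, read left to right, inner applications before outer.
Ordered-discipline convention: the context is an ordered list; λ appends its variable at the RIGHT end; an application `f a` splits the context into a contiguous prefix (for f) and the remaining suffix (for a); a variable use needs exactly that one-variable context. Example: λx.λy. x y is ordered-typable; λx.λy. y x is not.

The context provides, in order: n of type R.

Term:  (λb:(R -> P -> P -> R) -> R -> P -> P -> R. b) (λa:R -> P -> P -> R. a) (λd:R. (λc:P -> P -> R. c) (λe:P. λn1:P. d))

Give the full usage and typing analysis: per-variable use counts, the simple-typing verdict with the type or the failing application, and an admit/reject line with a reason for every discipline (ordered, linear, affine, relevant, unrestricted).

usage: n: 0×, b [bound]: 1×, a [bound]: 1×, d [bound]: 1×, c [bound]: 1×, e [bound]: 0×, n1 [bound]: 0×
use order (left to right): b, a, c, d
typing: well-typed — term : R -> P -> P -> R
ordered: ✗, n, e, n1 never used (weakening)
linear: ✗, n, e, n1 never used (weakening)
affine: ✓, n, b, a, d, c, e, n1: no repeats, contraction unneeded
relevant: ✗, n, e, n1 never used (weakening)
unrestricted: ✓, simply typable at R -> P -> P -> R; W, C, E all held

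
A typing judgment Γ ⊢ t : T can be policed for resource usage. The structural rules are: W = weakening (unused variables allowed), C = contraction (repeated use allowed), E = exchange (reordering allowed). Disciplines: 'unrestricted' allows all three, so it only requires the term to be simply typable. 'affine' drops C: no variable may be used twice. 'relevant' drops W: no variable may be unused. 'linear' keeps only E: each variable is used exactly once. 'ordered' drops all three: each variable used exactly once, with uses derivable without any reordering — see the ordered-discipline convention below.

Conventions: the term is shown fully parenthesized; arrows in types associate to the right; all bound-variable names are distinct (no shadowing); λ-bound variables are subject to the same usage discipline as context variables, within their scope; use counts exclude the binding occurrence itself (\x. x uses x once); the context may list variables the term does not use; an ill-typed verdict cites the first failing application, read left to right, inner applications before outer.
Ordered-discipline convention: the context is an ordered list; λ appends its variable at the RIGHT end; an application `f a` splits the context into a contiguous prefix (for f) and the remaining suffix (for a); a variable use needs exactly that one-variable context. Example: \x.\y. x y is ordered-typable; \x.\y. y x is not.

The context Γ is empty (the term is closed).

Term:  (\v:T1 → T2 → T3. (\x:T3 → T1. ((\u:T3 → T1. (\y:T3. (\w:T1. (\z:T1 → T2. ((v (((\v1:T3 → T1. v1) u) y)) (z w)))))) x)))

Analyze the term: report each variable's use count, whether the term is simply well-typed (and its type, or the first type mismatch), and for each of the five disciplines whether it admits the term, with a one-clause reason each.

variable uses: v [bound]=1, x [bound]=1, u [bound]=1, y [bound]=1, w [bound]=1, z [bound]=1, v1 [bound]=1
use order (left to right): v, v1, u, y, z, w, x
typing: ✓ — (T1 → T2 → T3) → (T3 → T1) → T3 → T1 → (T1 → T2) → T3
ordered: ✗, no contiguous prefix/suffix split fits v, v1, u, y, z, w, x
linear: ✓, each of v, x, u, y, w, z, v1 used exactly once
affine: ✓, no duplicate uses among v, x, u, y, w, z, v1
relevant: ✓, every one of v, x, u, y, w, z, v1 appears
unrestricted: ✓, simply typable at (T1 → T2 → T3) → (T3 → T1) → T3 → T1 → (T1 → T2) → T3; W, C, E all held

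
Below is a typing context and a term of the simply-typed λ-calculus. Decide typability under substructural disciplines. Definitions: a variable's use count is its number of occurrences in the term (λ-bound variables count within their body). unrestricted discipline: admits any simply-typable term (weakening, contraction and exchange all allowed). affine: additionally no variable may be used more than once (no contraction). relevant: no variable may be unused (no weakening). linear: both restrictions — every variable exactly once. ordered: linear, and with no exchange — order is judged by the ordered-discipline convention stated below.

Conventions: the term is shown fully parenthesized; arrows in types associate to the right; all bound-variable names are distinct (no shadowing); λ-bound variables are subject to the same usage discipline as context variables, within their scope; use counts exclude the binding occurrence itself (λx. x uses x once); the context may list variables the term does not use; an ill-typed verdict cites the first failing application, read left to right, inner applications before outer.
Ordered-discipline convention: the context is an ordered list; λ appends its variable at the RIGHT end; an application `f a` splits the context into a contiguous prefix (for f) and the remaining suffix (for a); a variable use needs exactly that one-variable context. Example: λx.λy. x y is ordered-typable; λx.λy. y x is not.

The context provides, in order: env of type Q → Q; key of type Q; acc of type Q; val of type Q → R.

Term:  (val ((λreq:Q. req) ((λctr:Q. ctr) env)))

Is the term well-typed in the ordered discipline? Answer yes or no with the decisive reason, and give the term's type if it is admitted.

no — a type mismatch blocks all five
usage: env=1, key=0, acc=0, val=1, req [bound]=1, ctr [bound]=1
order of uses: val, req, ctr, env
typing: ill-typed: a function awaiting Q gets Q → Q
per-discipline verdicts: ordered ✗ | linear ✗ | affine ✗ | relevant ✗ | unrestricted ✗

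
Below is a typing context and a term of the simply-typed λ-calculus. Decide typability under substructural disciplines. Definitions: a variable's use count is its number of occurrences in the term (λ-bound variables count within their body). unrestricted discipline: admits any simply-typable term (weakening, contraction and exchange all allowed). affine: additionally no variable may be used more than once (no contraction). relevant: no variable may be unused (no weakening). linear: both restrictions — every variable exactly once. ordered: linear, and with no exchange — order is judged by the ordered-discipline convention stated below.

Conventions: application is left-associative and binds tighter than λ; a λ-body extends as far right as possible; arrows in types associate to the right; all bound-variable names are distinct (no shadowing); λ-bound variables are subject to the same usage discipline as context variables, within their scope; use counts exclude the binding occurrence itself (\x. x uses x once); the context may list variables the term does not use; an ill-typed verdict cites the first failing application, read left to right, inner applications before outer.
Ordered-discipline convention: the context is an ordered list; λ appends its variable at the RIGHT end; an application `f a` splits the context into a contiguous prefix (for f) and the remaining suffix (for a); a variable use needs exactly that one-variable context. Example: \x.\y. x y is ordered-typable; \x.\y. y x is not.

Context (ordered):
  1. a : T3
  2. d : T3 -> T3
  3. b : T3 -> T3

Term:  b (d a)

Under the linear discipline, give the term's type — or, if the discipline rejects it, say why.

term : T3
use counts: a: 1, d: 1, b: 1
uses in reading order: b, d, a
typing: well-typed at T3
across the five disciplines: ordered ✗ | linear ✓ | affine ✓ | relevant ✓ | unrestricted ✓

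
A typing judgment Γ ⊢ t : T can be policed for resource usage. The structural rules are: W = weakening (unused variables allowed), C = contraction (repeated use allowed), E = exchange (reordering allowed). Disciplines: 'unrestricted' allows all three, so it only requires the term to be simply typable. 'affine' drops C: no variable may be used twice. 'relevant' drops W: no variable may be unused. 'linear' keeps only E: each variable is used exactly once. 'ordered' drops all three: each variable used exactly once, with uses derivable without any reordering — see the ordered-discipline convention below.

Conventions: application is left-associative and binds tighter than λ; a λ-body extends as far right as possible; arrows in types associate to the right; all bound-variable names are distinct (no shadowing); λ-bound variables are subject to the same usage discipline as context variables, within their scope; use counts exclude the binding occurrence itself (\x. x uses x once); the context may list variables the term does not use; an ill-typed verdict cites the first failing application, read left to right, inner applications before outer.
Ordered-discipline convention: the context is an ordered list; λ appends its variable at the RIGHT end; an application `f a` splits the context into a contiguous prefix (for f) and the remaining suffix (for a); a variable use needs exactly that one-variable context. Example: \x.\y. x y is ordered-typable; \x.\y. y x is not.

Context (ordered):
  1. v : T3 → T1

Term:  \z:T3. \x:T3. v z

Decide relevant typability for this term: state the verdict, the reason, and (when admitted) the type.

no — x left unused
use counts: v ×1; z [bound] ×1; x [bound] ×0
left-to-right use order: v, z
typing: well-typed — term : T3 → T3 → T1
across the five disciplines: ordered ✗, linear ✗, affine ✓, relevant ✗, unrestricted ✓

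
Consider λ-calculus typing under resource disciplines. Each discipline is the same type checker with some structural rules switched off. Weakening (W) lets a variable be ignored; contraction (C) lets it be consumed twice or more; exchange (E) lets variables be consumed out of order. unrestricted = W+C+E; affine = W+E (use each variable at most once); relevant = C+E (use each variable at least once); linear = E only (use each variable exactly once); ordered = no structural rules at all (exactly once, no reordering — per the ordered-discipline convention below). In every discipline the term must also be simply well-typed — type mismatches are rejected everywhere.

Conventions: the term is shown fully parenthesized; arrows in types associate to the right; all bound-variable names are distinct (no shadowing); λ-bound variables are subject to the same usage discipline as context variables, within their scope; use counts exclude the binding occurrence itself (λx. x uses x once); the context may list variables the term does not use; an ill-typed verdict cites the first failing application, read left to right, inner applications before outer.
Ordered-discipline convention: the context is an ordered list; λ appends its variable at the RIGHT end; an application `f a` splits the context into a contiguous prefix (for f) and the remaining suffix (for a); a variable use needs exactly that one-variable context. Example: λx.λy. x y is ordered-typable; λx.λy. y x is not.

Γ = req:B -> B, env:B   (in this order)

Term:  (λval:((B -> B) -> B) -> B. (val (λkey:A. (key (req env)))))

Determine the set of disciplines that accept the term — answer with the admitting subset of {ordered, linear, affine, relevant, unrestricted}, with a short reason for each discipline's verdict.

admitted in: none
use counts: req=1, env=1, val [bound]=1, key [bound]=1
order of uses: val, key, req, env
typing: ill-typed: applying a non-function (A)
ordered ✗ (the type mismatch rejects it)
linear ✗ (not simply typable)
affine ✗ (fails simple typing)
relevant ✗ (a type mismatch blocks all five)
unrestricted ✗ (the type mismatch rejects it)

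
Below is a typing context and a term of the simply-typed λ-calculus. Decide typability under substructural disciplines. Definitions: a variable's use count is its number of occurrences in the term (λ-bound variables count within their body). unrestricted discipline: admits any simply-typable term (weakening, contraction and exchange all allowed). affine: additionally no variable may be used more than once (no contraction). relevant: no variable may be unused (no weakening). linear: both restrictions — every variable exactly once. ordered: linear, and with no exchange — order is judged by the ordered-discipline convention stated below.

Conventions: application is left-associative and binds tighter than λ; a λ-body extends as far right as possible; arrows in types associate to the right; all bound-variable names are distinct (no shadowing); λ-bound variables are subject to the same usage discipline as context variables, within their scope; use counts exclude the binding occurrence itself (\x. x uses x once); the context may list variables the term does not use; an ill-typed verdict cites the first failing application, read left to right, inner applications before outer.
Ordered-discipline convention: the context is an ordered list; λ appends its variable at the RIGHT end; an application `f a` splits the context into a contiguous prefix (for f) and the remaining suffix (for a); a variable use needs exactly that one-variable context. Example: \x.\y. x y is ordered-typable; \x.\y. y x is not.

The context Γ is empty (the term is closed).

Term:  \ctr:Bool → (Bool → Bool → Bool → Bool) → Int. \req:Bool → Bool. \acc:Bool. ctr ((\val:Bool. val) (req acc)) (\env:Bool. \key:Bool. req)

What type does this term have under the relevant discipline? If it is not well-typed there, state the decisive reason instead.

not well-typed under relevant — needs weakening: env, key unused
counts: ctr (λ-bound): 1×; req (λ-bound): 2×; acc (λ-bound): 1×; val (λ-bound): 1×; env (λ-bound): 0×; key (λ-bound): 0×
left-to-right use order: ctr, val, req, acc, req
typing: well-typed — term : (Bool → (Bool → Bool → Bool → Bool) → Int) → (Bool → Bool) → Bool → Int
across the five disciplines: ordered ✗, linear ✗, affine ✗, relevant ✗, unrestricted ✓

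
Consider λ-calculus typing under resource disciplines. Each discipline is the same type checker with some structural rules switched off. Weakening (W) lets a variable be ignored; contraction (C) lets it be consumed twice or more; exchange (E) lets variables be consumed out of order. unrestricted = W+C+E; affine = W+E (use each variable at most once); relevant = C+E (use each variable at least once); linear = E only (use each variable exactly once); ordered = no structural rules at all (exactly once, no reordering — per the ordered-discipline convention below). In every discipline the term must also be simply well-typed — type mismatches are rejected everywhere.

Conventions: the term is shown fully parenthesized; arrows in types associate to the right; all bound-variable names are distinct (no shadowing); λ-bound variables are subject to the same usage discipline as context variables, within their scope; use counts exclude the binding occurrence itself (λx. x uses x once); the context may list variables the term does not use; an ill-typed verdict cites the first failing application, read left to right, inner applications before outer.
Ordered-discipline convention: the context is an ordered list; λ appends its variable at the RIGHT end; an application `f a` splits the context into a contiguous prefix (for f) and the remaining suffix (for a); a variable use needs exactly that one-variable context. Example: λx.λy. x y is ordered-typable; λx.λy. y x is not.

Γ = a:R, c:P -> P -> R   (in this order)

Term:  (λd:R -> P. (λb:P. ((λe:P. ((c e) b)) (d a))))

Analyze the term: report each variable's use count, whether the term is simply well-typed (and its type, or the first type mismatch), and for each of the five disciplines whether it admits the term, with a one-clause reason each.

use counts: a: 1; c: 1; d (bound): 1; b (bound): 1; e (bound): 1
left-to-right use order: c, e, b, d, a
typing: the term checks, with type (R -> P) -> P -> R
ordered: ✗ — no ordered split (uses run c, e, b, d, a)
linear: ✓ — each of a, c, d, b, e used exactly once
affine: ✓ — no duplicate uses among a, c, d, b, e
relevant: ✓ — a, c, d, b, e: all used, weakening unneeded
unrestricted: ✓ — simply typable at (R -> P) -> P -> R; W, C, E all held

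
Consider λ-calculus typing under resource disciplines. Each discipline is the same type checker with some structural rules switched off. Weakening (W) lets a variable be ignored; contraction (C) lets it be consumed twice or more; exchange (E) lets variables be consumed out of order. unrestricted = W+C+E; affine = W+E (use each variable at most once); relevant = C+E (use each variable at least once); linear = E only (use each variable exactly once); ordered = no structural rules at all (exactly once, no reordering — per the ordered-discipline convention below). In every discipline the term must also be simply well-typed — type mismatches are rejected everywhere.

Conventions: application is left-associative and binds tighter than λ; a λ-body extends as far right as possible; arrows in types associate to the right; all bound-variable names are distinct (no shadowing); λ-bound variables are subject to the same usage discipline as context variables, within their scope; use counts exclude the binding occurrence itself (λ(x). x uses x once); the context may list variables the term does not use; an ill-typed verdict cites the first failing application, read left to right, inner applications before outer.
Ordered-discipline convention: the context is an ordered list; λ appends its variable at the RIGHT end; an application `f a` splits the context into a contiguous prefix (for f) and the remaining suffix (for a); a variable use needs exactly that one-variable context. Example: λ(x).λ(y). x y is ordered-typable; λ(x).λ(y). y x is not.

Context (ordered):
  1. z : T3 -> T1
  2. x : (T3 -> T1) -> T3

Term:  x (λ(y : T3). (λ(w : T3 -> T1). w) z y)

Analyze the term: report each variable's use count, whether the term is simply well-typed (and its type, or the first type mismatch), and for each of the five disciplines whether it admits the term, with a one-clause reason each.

usage: z: 1; x: 1; y [bound]: 1; w [bound]: 1
use order (left to right): x, w, z, y
typing: well-typed — term : T3
ordered: ✗, no ordered split (uses run x, w, z, y)
linear: ✓, single use per variable (z, x, y, w)
affine: ✓, no duplicate uses among z, x, y, w
relevant: ✓, at least one use each (z, x, y, w)
unrestricted: ✓, simply typable at T3; W, C, E all held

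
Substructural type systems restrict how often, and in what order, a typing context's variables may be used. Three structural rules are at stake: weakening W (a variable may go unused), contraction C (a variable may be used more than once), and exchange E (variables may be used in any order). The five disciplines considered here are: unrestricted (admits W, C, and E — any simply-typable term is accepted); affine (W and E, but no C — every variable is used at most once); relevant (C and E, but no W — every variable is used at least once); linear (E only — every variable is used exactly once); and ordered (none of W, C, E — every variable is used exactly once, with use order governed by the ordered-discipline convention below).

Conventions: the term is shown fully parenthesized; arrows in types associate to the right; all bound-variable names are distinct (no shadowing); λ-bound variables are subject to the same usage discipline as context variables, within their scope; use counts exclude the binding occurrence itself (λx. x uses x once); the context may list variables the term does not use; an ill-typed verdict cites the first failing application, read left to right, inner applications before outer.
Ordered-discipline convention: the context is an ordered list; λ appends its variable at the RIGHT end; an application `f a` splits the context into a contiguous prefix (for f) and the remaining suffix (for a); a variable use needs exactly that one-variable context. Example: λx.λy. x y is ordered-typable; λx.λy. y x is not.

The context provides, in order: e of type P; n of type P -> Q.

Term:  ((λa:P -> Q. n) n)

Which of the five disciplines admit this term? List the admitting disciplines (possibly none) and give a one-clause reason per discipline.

admitting disciplines: unrestricted
use counts: e: 0×; n: 2×; a (bound): 0×
left-to-right use order: n, n
typing: the term checks, with type P -> Q
ordered: ✗, repeated use of n ×2; unused: e, a — weakening required
linear: ✗, repeated use of n ×2; unused: e, a — weakening required
affine: ✗, repeated use of n ×2
relevant: ✗, unused: e, a — weakening required
unrestricted: ✓, type-checks (P -> Q) and nothing is barred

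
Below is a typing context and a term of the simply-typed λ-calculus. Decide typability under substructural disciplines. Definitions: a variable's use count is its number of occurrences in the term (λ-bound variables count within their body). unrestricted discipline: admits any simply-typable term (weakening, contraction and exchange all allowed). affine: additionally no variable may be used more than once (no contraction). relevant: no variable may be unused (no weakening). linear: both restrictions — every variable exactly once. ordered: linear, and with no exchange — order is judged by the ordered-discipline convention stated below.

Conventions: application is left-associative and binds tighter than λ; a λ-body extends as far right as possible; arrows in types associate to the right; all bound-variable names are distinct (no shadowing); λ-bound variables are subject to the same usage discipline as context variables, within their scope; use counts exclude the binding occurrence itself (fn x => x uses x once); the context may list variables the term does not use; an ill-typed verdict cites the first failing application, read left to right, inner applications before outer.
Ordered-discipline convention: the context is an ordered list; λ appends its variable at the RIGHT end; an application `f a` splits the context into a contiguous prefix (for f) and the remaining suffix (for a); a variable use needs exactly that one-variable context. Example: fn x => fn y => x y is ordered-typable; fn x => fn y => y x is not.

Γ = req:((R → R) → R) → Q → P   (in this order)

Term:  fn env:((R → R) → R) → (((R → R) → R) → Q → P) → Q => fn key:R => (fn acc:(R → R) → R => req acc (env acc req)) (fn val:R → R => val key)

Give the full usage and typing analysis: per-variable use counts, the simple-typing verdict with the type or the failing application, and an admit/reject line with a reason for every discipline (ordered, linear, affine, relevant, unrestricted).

counts: req ×2; env (λ-bound) ×1; key (λ-bound) ×1; acc (λ-bound) ×2; val (λ-bound) ×1
uses in reading order: req, acc, env, acc, req, val, key
typing: well-typed at (((R → R) → R) → (((R → R) → R) → Q → P) → Q) → R → P
ordered ✗ (req ×2, acc ×2 used more than once (contraction))
linear ✗ (req ×2, acc ×2 used more than once (contraction))
affine ✗ (req ×2, acc ×2 used more than once (contraction))
relevant ✓ (req, env, key, acc, val: all used, weakening unneeded)
unrestricted ✓ (well-typed at (((R → R) → R) → (((R → R) → R) → Q → P) → Q) → R → P; no restrictions here)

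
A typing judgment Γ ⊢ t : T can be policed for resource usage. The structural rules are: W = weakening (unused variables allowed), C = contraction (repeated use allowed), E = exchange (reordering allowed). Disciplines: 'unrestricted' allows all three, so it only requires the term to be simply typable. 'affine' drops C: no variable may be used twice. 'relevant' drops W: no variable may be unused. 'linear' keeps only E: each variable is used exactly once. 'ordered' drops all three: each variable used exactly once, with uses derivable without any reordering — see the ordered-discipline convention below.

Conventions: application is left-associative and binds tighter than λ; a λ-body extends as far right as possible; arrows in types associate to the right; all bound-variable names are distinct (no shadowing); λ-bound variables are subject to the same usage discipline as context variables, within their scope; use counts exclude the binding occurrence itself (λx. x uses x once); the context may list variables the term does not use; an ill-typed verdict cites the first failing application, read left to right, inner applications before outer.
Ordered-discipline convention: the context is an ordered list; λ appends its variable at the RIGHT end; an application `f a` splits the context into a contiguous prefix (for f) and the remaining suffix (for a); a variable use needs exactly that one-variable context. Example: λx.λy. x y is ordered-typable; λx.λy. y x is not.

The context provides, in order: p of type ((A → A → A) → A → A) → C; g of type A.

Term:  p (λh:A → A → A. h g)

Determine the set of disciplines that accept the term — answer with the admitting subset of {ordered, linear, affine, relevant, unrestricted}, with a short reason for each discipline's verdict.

admitting disciplines: linear, affine, relevant, unrestricted
usage: p ×1, g ×1, h (bound) ×1
left-to-right use order: p, h, g
typing: well-typed at C
ordered: ✗, use order p, h, g needs exchange
linear: ✓, p, g, h: one use apiece
affine: ✓, p, g, h: no repeats, contraction unneeded
relevant: ✓, at least one use each (p, g, h)
unrestricted: ✓, simply typable at C; W, C, E all held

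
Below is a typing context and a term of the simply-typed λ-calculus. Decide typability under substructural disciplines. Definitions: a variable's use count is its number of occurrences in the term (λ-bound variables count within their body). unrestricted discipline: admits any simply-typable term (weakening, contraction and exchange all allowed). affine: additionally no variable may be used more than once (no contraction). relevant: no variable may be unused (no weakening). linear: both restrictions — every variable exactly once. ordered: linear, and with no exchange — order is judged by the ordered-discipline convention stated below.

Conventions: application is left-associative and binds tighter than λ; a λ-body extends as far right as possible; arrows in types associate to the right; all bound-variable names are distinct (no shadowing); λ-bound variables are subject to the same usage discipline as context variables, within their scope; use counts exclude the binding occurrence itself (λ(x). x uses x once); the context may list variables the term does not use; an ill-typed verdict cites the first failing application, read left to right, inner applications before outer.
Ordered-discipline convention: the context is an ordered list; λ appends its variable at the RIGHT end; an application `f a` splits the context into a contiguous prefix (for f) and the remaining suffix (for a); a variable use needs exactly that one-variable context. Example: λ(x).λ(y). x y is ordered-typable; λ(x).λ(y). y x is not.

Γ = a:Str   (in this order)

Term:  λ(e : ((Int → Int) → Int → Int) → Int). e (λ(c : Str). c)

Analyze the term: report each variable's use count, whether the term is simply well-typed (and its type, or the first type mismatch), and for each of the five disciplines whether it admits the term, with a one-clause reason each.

use counts: a=0; e [bound]=1; c [bound]=1
left-to-right use order: e, c
typing: ill-typed: an application expects (Int → Int) → Int → Int but receives Str → Str
ordered: ✗, a type mismatch blocks all five
linear: ✗, the type mismatch rejects it
affine: ✗, not simply typable
relevant: ✗, fails simple typing
unrestricted: ✗, a type mismatch blocks all five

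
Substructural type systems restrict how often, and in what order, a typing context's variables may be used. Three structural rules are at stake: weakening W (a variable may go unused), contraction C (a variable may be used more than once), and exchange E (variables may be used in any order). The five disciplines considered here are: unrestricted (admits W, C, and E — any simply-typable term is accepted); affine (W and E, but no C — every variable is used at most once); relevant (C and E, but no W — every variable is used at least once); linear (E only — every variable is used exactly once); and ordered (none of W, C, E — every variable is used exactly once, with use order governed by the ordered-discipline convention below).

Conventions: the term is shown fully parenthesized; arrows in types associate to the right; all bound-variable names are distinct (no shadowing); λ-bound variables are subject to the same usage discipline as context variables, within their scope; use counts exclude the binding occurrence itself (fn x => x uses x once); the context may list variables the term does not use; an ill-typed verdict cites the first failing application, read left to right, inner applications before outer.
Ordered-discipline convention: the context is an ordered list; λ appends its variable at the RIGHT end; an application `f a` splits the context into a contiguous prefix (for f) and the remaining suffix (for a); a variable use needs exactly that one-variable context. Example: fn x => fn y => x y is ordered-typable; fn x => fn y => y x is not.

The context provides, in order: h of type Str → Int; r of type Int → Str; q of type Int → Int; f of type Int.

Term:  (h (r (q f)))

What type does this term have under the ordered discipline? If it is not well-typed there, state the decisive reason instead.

term : Int
usage: h ×1; r ×1; q ×1; f ×1
use order (left to right): h, r, q, f
typing: well-typed at Int
across the five disciplines: ordered ✓; linear ✓; affine ✓; relevant ✓; unrestricted ✓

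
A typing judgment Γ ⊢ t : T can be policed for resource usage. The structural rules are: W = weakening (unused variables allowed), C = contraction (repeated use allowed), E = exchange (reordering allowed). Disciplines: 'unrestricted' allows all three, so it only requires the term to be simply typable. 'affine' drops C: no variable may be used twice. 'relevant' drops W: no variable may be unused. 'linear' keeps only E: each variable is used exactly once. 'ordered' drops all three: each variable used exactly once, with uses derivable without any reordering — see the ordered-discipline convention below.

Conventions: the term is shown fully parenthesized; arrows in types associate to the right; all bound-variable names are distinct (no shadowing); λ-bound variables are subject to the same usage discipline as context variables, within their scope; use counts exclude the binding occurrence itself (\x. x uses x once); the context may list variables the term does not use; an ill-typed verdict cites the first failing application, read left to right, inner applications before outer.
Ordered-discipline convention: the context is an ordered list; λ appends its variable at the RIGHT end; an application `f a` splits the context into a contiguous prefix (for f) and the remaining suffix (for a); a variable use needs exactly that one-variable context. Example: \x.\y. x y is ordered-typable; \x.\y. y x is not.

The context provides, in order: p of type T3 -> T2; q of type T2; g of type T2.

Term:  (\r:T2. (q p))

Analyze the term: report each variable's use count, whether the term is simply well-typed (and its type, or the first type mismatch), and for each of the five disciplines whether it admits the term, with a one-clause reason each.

variable uses: p=1; q=1; g=0; r [bound]=0
left-to-right use order: q, p
typing: ill-typed: can't apply a value of type T2
ordered ✗ (the type mismatch rejects it)
linear ✗ (not simply typable)
affine ✗ (fails simple typing)
relevant ✗ (a type mismatch blocks all five)
unrestricted ✗ (the type mismatch rejects it)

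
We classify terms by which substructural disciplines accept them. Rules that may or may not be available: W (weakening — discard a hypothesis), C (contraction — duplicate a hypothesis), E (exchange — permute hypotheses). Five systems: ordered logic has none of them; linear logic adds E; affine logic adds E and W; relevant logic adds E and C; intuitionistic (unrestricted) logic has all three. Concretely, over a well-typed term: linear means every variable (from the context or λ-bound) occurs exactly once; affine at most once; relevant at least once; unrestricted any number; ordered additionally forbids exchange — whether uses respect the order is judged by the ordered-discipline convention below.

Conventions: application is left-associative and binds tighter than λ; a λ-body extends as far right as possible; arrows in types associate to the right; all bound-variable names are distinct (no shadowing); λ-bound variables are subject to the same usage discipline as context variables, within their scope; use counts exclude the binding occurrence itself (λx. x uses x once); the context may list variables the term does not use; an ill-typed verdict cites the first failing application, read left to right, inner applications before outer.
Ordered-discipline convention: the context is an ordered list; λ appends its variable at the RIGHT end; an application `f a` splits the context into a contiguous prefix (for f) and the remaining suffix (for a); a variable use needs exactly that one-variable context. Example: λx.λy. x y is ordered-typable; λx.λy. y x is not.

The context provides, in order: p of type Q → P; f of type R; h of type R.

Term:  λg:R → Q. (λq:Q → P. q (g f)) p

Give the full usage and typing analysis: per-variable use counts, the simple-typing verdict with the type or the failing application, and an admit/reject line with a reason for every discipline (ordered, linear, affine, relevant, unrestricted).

variable uses: p: 1×; f: 1×; h: 0×; g (bound): 1×; q (bound): 1×
left-to-right use order: q, g, f, p
typing: well-typed — term : (R → Q) → P
ordered: ✗, h never used (weakening)
linear: ✗, h never used (weakening)
affine: ✓, at most one use each (p, f, h, g, q)
relevant: ✗, h never used (weakening)
unrestricted: ✓, well-typed at (R → Q) → P; no restrictions here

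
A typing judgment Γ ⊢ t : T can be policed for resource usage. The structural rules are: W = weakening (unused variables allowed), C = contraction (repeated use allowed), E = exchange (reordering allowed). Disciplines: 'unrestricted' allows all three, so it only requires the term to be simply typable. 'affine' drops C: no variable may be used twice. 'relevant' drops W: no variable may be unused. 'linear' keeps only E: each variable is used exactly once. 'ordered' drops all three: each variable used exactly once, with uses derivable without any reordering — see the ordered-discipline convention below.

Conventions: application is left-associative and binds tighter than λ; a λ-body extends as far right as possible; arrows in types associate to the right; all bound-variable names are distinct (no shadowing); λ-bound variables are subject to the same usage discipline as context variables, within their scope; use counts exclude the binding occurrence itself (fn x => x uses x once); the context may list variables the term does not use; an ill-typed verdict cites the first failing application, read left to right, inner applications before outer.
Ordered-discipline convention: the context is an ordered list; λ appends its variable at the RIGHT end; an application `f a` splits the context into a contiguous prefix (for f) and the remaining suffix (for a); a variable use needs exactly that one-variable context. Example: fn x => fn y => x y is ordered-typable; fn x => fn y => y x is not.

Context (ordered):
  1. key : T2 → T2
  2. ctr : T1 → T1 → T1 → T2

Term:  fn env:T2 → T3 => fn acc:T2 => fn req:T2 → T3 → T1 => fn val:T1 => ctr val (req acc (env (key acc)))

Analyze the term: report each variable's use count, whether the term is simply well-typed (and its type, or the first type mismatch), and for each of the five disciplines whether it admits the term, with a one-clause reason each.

usage: key=1; ctr=1; env [bound]=1; acc [bound]=2; req [bound]=1; val [bound]=1
uses in reading order: ctr, val, req, acc, env, key, acc
typing: well-typed at (T2 → T3) → T2 → (T2 → T3 → T1) → T1 → T1 → T2
ordered ✗ (uses contraction: acc ×2)
linear ✗ (uses contraction: acc ×2)
affine ✗ (uses contraction: acc ×2)
relevant ✓ (none of key, ctr, env, acc, req, val goes unused)
unrestricted ✓ (well-typed at (T2 → T3) → T2 → (T2 → T3 → T1) → T1 → T1 → T2; no restrictions here)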